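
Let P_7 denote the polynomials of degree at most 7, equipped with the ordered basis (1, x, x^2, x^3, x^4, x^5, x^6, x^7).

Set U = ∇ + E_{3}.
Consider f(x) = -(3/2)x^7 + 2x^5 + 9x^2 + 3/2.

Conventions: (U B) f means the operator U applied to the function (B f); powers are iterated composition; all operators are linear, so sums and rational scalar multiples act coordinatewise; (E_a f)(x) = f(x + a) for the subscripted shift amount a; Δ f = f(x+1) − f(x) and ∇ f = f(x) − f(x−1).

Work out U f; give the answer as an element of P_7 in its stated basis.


g(x) = -(3/2)x^7 - 42x^6 - 250x^5 - 1430x^4 - 4040x^3 - 7117x^2 - 6772x - 5441/2

∇ f = -(21/2)x^6 + (63/2)x^5 - (85/2)x^4 + (65/2)x^3 - (23/2)x^2 + (37/2)x - 17/2
E_{3} f = -(3/2)x^7 - (63/2)x^6 - (563/2)x^5 - (2775/2)x^4 - (8145/2)x^3 - (14211/2)x^2 - (13581/2)x - 2712
(∇ + E_{3}) f = -(3/2)x^7 - 42x^6 - 250x^5 - 1430x^4 - 4040x^3 - 7117x^2 - 6772x - 5441/2


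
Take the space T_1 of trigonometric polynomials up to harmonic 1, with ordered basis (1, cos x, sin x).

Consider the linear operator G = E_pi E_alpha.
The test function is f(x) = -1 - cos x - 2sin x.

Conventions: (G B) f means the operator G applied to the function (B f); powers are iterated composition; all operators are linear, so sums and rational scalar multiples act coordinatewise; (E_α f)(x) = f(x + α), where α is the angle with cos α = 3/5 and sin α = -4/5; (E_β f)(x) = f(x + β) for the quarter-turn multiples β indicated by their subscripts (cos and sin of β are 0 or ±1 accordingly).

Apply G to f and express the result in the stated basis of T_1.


the image equals g(x) = -1 - cos x + 2sin x

E_alpha f = -1 + cos x - 2sin x
E_pi E_alpha f = -1 - cos x + 2sin x


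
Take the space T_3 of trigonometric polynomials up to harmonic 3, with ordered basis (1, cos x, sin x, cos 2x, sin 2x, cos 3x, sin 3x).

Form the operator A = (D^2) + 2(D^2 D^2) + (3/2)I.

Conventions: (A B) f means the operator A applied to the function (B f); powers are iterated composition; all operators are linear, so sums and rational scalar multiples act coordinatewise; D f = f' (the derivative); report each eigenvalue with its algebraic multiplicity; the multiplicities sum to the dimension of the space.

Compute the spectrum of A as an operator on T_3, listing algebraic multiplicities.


λ = 3/2 (multiplicity 1), λ = 5/2 (multiplicity 2), λ = 59/2 (multiplicity 2), λ = 309/2 (multiplicity 2)

image of 1: 3/2
image of cos x: (5/2)cos x
image of sin x: (5/2)sin x
image of cos 2x: (59/2)cos 2x
image of sin 2x: (59/2)sin 2x
image of cos 3x: (309/2)cos 3x
image of sin 3x: (309/2)sin 3x
the matrix is diagonal; its diagonal is (3/2, 5/2, 5/2, 59/2, 59/2, 309/2, 309/2)
for a triangular matrix the eigenvalues are the diagonal entries, with algebraic multiplicity their repetition count


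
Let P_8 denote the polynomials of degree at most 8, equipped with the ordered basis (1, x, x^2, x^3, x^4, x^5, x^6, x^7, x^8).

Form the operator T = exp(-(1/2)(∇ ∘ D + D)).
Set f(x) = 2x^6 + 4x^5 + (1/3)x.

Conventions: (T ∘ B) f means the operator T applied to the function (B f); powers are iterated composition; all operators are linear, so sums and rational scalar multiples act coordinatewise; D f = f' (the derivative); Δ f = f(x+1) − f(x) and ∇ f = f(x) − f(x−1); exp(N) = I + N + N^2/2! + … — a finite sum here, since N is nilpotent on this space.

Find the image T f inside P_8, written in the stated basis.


the image equals g(x) = 2x^6 - 2x^5 - (65/2)x^4 + 85x^3 + (95/8)x^2 - (4531/24)x + 9779/96

order-1 term: -6x^5 - 40x^4 + 20x^3 - 10x + 23/6
order-2 term: (15/2)x^4 + 70x^3 + 60x^2 - 120x + 50
order-3 term: -5x^3 - 50x^2 - 75x + 30
order-4 term: (15/8)x^2 + (65/4)x + 20
order-5 term: -(3/8)x - 2
order-6 term: 1/32
the series for exp(-(1/2)(∇ ∘ D + D)) f terminates at order 6
exp(-(1/2)(∇ ∘ D + D)) f = 2x^6 - 2x^5 - (65/2)x^4 + 85x^3 + (95/8)x^2 - (4531/24)x + 9779/96


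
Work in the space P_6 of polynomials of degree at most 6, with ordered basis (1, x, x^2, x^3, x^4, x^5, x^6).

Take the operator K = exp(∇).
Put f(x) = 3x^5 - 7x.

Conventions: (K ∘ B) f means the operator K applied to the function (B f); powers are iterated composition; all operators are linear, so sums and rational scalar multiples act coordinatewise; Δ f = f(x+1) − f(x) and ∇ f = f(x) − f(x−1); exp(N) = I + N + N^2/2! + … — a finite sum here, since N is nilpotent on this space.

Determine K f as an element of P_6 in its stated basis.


order-1 term: 15x^4 - 30x^3 + 30x^2 - 15x - 4
order-2 term: 30x^3 - 90x^2 + 105x - 45
order-3 term: 30x^2 - 90x + 75
order-4 term: 15x - 30
order-5 term: 3
the series for exp(∇) f terminates at order 5
exp(∇) f = 3x^5 + 15x^4 - 30x^2 + 8x - 1

the result is g(x) = 3x^5 + 15x^4 - 30x^2 + 8x - 1


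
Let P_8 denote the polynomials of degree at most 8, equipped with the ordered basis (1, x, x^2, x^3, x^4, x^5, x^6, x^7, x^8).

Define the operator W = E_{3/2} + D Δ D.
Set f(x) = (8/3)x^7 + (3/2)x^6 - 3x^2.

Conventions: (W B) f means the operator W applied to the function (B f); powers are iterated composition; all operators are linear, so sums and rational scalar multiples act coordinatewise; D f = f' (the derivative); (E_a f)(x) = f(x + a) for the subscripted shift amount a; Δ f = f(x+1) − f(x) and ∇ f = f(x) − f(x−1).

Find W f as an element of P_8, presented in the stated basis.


the image equals g(x) = (8/3)x^7 + (59/2)x^6 + (279/2)x^5 + (7405/8)x^4 + (7495/4)x^3 + (61637/32)x^2 + (32383/32)x + 27251/128

E_{3/2} f = (8/3)x^7 + (59/2)x^6 + (279/2)x^5 + (2925/8)x^4 + (2295/4)x^3 + (17157/32)x^2 + (8703/32)x + 7155/128
D f = (56/3)x^6 + 9x^5 - 6x
Δ D f = 112x^5 + 325x^4 + (1390/3)x^3 + 370x^2 + 157x + 65/3
D Δ D f = 560x^4 + 1300x^3 + 1390x^2 + 740x + 157
(E_{3/2} + D Δ D) f = (8/3)x^7 + (59/2)x^6 + (279/2)x^5 + (7405/8)x^4 + (7495/4)x^3 + (61637/32)x^2 + (32383/32)x + 27251/128


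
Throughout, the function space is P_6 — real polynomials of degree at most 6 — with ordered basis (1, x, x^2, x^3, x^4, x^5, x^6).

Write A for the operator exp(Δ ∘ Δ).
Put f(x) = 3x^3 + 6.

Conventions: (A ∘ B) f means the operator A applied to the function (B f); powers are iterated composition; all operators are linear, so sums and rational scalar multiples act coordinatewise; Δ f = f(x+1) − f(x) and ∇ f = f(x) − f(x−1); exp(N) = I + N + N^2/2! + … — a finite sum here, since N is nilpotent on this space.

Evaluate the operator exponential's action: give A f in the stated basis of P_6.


order-1 term: 18x + 18
the series for exp(Δ ∘ Δ) f terminates at order 1
exp(Δ ∘ Δ) f = 3x^3 + 18x + 24

g(x) = 3x^3 + 18x + 24


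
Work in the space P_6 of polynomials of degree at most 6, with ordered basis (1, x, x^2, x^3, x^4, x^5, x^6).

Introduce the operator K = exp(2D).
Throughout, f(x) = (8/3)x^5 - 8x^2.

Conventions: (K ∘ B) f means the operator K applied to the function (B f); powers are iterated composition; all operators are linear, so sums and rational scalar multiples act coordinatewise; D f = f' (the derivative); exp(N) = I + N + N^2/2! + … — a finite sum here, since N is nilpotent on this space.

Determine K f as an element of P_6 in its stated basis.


the result is g(x) = (8/3)x^5 + (80/3)x^4 + (320/3)x^3 + (616/3)x^2 + (544/3)x + 160/3

order-1 term: (80/3)x^4 - 32x
order-2 term: (320/3)x^3 - 32
order-3 term: (640/3)x^2
order-4 term: (640/3)x
order-5 term: 256/3
the series for exp(2D) f terminates at order 5
exp(2D) f = (8/3)x^5 + (80/3)x^4 + (320/3)x^3 + (616/3)x^2 + (544/3)x + 160/3


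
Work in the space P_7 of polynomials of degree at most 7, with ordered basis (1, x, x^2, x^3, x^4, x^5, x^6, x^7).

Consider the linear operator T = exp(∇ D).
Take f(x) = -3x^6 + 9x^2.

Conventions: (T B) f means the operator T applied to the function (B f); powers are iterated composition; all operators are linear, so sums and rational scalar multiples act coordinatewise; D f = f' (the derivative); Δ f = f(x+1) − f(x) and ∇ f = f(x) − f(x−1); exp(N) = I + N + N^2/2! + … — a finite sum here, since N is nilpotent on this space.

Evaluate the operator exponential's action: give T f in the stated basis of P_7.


order-1 term: -90x^4 + 180x^3 - 180x^2 + 90x
order-2 term: -540x^2 + 1080x - 630
order-3 term: -360
the series for exp(∇ D) f terminates at order 3
exp(∇ D) f = -3x^6 - 90x^4 + 180x^3 - 711x^2 + 1170x - 990

the result is g(x) = -3x^6 - 90x^4 + 180x^3 - 711x^2 + 1170x - 990


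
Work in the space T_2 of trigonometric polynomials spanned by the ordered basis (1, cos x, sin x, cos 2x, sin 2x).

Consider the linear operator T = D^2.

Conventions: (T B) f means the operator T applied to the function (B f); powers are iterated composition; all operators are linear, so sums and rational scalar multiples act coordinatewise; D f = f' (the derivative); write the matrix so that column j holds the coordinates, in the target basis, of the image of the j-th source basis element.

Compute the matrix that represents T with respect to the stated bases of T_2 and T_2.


image of 1: 0
image of cos x: -cos x
image of sin x: -sin x
image of cos 2x: -4cos 2x
image of sin 2x: -4sin 2x
each image's coordinates form column j of the matrix

the matrix is [[0, 0, 0, 0, 0]; [0, -1, 0, 0, 0]; [0, 0, -1, 0, 0]; [0, 0, 0, -4, 0]; [0, 0, 0, 0, -4]] (rows listed top to bottom)


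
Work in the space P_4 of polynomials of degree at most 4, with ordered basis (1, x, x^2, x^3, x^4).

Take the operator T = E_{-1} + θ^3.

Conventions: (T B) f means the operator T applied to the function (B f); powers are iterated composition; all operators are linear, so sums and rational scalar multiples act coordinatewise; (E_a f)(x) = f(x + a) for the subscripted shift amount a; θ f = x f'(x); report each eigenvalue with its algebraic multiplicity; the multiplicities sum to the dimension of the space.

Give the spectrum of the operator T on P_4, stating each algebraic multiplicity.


λ = 1 (multiplicity 1), λ = 2 (multiplicity 1), λ = 9 (multiplicity 1), λ = 28 (multiplicity 1), λ = 65 (multiplicity 1)

image of 1: 1
image of x: 2x - 1
image of x^2: 9x^2 - 2x + 1
image of x^3: 28x^3 - 3x^2 + 3x - 1
image of x^4: 65x^4 - 4x^3 + 6x^2 - 4x + 1
the matrix is upper triangular; its diagonal is (1, 2, 9, 28, 65)
for a triangular matrix the eigenvalues are the diagonal entries, with algebraic multiplicity their repetition count


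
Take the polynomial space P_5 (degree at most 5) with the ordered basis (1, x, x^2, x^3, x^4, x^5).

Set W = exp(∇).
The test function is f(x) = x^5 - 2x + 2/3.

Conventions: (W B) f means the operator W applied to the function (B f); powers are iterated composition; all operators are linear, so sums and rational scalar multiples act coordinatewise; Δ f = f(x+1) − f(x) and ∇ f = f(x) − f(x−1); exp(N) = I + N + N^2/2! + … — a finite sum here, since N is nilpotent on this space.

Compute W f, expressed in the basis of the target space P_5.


the result is g(x) = x^5 + 5x^4 - 10x^2 + 3x + 2/3

order-1 term: 5x^4 - 10x^3 + 10x^2 - 5x - 1
order-2 term: 10x^3 - 30x^2 + 35x - 15
order-3 term: 10x^2 - 30x + 25
order-4 term: 5x - 10
order-5 term: 1
the series for exp(∇) f terminates at order 5
exp(∇) f = x^5 + 5x^4 - 10x^2 + 3x + 2/3


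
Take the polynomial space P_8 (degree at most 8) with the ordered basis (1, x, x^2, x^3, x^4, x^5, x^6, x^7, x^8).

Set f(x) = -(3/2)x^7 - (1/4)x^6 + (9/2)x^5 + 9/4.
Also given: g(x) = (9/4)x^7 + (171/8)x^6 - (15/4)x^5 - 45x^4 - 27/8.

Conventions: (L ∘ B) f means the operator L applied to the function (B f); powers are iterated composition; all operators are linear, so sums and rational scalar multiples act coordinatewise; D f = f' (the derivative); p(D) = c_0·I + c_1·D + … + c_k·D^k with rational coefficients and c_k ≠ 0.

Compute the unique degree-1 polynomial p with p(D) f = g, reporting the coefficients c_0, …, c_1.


c_0 = -3/2, c_1 = -2

D^0 f = -(3/2)x^7 - (1/4)x^6 + (9/2)x^5 + 9/4
D^1 f = -(21/2)x^6 - (3/2)x^5 + (45/2)x^4
matching coefficients of g against c_0 f + c_1 Df + … from the top degree down determines the c_i
solution: c_0 = -3/2, c_1 = -2


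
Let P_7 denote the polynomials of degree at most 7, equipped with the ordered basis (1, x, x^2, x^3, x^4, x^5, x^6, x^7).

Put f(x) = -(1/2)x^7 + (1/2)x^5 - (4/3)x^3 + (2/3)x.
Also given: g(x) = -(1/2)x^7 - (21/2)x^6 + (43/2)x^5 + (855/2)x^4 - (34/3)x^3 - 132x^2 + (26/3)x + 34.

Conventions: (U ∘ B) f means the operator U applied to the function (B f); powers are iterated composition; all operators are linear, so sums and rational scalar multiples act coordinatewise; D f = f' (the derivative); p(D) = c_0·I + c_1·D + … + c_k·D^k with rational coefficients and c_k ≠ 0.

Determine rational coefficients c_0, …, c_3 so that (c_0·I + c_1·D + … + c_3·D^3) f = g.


c_0 = 1, c_1 = 3, c_2 = -1, c_3 = -4

D^0 f = -(1/2)x^7 + (1/2)x^5 - (4/3)x^3 + (2/3)x
D^1 f = -(7/2)x^6 + (5/2)x^4 - 4x^2 + 2/3
D^2 f = -21x^5 + 10x^3 - 8x
D^3 f = -105x^4 + 30x^2 - 8
matching coefficients of g against c_0 f + c_1 Df + … from the top degree down determines the c_i
solution: c_0 = 1, c_1 = 3, c_2 = -1, c_3 = -4


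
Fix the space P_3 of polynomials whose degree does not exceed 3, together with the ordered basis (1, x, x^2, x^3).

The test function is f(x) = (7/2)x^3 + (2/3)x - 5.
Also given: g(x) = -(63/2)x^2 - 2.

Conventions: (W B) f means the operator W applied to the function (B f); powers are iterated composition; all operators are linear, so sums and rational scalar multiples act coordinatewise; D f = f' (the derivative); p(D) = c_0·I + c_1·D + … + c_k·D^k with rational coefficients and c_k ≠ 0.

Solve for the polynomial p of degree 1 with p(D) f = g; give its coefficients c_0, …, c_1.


c_0 = 0, c_1 = -3

D^0 f = (7/2)x^3 + (2/3)x - 5
D^1 f = (21/2)x^2 + 2/3
matching coefficients of g against c_0 f + c_1 Df + … from the top degree down determines the c_i
solution: c_0 = 0, c_1 = -3


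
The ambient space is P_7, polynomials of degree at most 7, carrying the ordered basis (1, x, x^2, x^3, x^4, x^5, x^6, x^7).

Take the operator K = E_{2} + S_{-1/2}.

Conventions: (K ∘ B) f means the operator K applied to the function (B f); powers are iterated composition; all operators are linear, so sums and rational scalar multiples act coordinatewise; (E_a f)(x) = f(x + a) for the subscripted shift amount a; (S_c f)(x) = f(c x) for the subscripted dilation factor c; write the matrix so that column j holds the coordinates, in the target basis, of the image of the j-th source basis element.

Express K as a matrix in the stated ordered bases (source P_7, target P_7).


image of 1: 2
image of x: (1/2)x + 2
image of x^2: (5/4)x^2 + 4x + 4
image of x^3: (7/8)x^3 + 6x^2 + 12x + 8
image of x^4: (17/16)x^4 + 8x^3 + 24x^2 + 32x + 16
image of x^5: (31/32)x^5 + 10x^4 + 40x^3 + 80x^2 + 80x + 32
image of x^6: (65/64)x^6 + 12x^5 + 60x^4 + 160x^3 + 240x^2 + 192x + 64
image of x^7: (127/128)x^7 + 14x^6 + 84x^5 + 280x^4 + 560x^3 + 672x^2 + 448x + 128
each image's coordinates form column j of the matrix

the matrix is [[2, 2, 4, 8, 16, 32, 64, 128]; [0, 1/2, 4, 12, 32, 80, 192, 448]; [0, 0, 5/4, 6, 24, 80, 240, 672]; [0, 0, 0, 7/8, 8, 40, 160, 560]; [0, 0, 0, 0, 17/16, 10, 60, 280]; [0, 0, 0, 0, 0, 31/32, 12, 84]; [0, 0, 0, 0, 0, 0, 65/64, 14]; [0, 0, 0, 0, 0, 0, 0, 127/128]] (rows listed top to bottom)


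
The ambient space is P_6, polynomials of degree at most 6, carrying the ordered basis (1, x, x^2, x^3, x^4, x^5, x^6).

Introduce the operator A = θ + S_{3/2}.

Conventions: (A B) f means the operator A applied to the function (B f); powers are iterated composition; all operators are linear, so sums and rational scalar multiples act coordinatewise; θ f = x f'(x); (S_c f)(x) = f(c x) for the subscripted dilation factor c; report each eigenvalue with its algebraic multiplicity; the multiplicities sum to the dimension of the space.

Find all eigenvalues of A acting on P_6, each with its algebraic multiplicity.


λ = 1 (multiplicity 1), λ = 5/2 (multiplicity 1), λ = 17/4 (multiplicity 1), λ = 51/8 (multiplicity 1), λ = 145/16 (multiplicity 1), λ = 403/32 (multiplicity 1), λ = 1113/64 (multiplicity 1)

image of 1: 1
image of x: (5/2)x
image of x^2: (17/4)x^2
image of x^3: (51/8)x^3
image of x^4: (145/16)x^4
image of x^5: (403/32)x^5
image of x^6: (1113/64)x^6
the matrix is upper triangular; its diagonal is (1, 5/2, 17/4, 51/8, 145/16, 403/32, 1113/64)
for a triangular matrix the eigenvalues are the diagonal entries, with algebraic multiplicity their repetition count


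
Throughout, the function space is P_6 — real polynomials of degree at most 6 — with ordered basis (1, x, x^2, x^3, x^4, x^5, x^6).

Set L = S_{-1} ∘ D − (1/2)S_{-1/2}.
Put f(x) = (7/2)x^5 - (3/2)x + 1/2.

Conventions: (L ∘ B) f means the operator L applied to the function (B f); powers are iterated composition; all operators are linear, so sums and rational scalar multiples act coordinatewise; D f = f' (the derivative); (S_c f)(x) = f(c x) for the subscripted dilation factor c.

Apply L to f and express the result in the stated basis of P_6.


D f = (35/2)x^4 - 3/2
S_{-1} D f = (35/2)x^4 - 3/2
S_{-1/2} f = -(7/64)x^5 + (3/4)x + 1/2
(-(1/2)S_{-1/2}) f = (7/128)x^5 - (3/8)x - 1/4
(S_{-1} ∘ D − (1/2)S_{-1/2}) f = (7/128)x^5 + (35/2)x^4 - (3/8)x - 7/4

the result is g(x) = (7/128)x^5 + (35/2)x^4 - (3/8)x - 7/4


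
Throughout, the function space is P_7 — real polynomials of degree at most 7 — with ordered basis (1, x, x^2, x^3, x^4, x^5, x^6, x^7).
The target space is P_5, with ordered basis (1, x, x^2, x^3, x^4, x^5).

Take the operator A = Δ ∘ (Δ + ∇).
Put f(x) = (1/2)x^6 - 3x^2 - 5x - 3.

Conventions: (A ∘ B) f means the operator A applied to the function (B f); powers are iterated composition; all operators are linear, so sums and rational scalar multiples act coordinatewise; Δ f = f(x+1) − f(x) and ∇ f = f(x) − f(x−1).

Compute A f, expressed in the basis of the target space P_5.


the image equals g(x) = 30x^4 + 60x^3 + 120x^2 + 90x + 20

Δ f = 3x^5 + (15/2)x^4 + 10x^3 + (15/2)x^2 - 3x - 15/2
∇ f = 3x^5 - (15/2)x^4 + 10x^3 - (15/2)x^2 - 3x - 5/2
(Δ + ∇) f = 6x^5 + 20x^3 - 6x - 10
Δ (Δ + ∇) f = 30x^4 + 60x^3 + 120x^2 + 90x + 20


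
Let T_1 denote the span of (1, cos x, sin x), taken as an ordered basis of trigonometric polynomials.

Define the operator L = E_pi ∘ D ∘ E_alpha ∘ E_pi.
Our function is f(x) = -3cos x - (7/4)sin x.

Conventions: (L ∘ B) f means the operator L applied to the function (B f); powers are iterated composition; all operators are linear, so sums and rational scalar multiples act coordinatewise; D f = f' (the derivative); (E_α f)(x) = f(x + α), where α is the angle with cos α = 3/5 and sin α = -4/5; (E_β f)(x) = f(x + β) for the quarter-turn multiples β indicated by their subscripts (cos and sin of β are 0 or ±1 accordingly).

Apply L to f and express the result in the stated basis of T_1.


the result is g(x) = -(69/20)cos x + (2/5)sin x

E_pi f = 3cos x + (7/4)sin x
E_alpha E_pi f = (2/5)cos x + (69/20)sin x
D (E_alpha ∘ E_pi) f = (69/20)cos x - (2/5)sin x
E_pi D (E_alpha ∘ E_pi) f = -(69/20)cos x + (2/5)sin x


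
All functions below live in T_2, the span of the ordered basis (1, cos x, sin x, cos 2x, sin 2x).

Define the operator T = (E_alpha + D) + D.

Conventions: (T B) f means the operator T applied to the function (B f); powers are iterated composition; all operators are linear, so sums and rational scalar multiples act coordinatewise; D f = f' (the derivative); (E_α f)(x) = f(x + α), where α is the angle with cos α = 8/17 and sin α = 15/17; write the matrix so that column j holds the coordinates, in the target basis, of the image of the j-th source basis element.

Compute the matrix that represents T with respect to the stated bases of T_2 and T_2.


image of 1: 1
image of cos x: (8/17)cos x - (49/17)sin x
image of sin x: (49/17)cos x + (8/17)sin x
image of cos 2x: -(161/289)cos 2x - (1396/289)sin 2x
image of sin 2x: (1396/289)cos 2x - (161/289)sin 2x
each image's coordinates form column j of the matrix

the matrix is [[1, 0, 0, 0, 0]; [0, 8/17, 49/17, 0, 0]; [0, -49/17, 8/17, 0, 0]; [0, 0, 0, -161/289, 1396/289]; [0, 0, 0, -1396/289, -161/289]] (rows listed top to bottom)


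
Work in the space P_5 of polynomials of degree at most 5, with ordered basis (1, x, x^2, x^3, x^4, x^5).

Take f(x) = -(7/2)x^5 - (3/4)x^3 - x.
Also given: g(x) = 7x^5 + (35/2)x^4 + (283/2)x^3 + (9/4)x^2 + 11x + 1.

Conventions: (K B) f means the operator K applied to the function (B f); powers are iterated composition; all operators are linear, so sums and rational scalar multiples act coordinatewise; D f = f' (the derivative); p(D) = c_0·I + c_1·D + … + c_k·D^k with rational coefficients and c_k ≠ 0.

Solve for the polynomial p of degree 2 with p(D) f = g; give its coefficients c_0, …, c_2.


p(D) = -2·I − D − 2·D^2, i.e. c_0 = -2, c_1 = -1, c_2 = -2

D^0 f = -(7/2)x^5 - (3/4)x^3 - x
D^1 f = -(35/2)x^4 - (9/4)x^2 - 1
D^2 f = -70x^3 - (9/2)x
matching coefficients of g against c_0 f + c_1 Df + … from the top degree down determines the c_i
solution: c_0 = -2, c_1 = -1, c_2 = -2


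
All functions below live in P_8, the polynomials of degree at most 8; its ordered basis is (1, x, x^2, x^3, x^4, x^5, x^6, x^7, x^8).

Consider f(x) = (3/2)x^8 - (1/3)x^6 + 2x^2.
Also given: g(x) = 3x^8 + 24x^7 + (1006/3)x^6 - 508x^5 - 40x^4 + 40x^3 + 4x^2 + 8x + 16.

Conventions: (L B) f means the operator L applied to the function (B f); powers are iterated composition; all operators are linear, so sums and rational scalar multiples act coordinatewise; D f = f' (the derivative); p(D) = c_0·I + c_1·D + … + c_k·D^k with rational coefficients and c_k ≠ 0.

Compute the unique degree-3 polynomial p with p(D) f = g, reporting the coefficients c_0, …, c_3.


D^0 f = (3/2)x^8 - (1/3)x^6 + 2x^2
D^1 f = 12x^7 - 2x^5 + 4x
D^2 f = 84x^6 - 10x^4 + 4
D^3 f = 504x^5 - 40x^3
matching coefficients of g against c_0 f + c_1 Df + … from the top degree down determines the c_i
solution: c_0 = 2, c_1 = 2, c_2 = 4, c_3 = -1

p(D) = 2·I + 2·D + 4·D^2 − D^3, i.e. c_0 = 2, c_1 = 2, c_2 = 4, c_3 = -1


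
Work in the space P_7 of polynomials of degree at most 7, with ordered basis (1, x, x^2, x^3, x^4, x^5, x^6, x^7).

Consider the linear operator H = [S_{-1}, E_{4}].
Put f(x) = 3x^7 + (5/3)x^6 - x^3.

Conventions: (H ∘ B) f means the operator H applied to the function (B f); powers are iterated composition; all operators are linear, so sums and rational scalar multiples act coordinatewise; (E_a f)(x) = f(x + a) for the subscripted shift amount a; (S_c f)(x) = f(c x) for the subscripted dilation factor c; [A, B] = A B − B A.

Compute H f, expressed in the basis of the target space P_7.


E_{4} f = 3x^7 + (257/3)x^6 + 1048x^5 + 7120x^4 + (87037/3)x^3 + 70900x^2 + 96208x + 167744/3
S_{-1} E_{4} f = -3x^7 + (257/3)x^6 - 1048x^5 + 7120x^4 - (87037/3)x^3 + 70900x^2 - 96208x + 167744/3
S_{-1} f = -3x^7 + (5/3)x^6 + x^3
E_{4} S_{-1} f = -3x^7 - (247/3)x^6 - 968x^5 - 6320x^4 - (74237/3)x^3 - 58100x^2 - 75728x - 126784/3
[S_{-1}, E_{4}] f = 168x^6 - 80x^5 + 13440x^4 - (12800/3)x^3 + 129000x^2 - 20480x + 98176

the image equals g(x) = 168x^6 - 80x^5 + 13440x^4 - (12800/3)x^3 + 129000x^2 - 20480x + 98176


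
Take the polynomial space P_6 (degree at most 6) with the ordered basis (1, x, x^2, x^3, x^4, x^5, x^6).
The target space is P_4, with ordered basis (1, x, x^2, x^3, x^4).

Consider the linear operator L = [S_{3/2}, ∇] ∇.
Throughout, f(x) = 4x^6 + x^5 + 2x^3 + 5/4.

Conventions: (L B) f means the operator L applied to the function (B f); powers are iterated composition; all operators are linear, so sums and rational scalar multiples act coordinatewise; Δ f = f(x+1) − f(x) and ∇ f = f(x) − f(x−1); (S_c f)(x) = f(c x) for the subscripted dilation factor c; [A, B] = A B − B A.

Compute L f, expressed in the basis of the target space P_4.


g(x) = -(1215/4)x^4 + (5535/4)x^3 - (19575/8)x^2 + (7899/4)x - 9751/16

∇ f = 24x^5 - 55x^4 + 70x^3 - 44x^2 + 13x - 1
∇ ∇ f = 120x^4 - 460x^3 + 780x^2 - 638x + 206
S_{3/2} ∇ ∇ f = (1215/2)x^4 - (3105/2)x^3 + 1755x^2 - 957x + 206
S_{3/2} ∇ f = (729/4)x^5 - (4455/16)x^4 + (945/4)x^3 - 99x^2 + (39/2)x - 1
∇ S_{3/2} ∇ f = (3645/4)x^4 - (11745/4)x^3 + (33615/8)x^2 - (11727/4)x + 13047/16
[S_{3/2}, ∇] ∇ f = -(1215/4)x^4 + (5535/4)x^3 - (19575/8)x^2 + (7899/4)x - 9751/16


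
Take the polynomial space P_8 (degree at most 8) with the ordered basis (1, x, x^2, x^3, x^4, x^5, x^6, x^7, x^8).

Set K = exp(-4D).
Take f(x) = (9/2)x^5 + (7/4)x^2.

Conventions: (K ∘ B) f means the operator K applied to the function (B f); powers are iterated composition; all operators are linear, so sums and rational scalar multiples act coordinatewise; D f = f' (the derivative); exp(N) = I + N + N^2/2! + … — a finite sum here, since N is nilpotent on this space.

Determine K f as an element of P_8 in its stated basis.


order-1 term: -90x^4 - 14x
order-2 term: 720x^3 + 28
order-3 term: -2880x^2
order-4 term: 5760x
order-5 term: -4608
the series for exp(-4D) f terminates at order 5
exp(-4D) f = (9/2)x^5 - 90x^4 + 720x^3 - (11513/4)x^2 + 5746x - 4580

the result is g(x) = (9/2)x^5 - 90x^4 + 720x^3 - (11513/4)x^2 + 5746x - 4580


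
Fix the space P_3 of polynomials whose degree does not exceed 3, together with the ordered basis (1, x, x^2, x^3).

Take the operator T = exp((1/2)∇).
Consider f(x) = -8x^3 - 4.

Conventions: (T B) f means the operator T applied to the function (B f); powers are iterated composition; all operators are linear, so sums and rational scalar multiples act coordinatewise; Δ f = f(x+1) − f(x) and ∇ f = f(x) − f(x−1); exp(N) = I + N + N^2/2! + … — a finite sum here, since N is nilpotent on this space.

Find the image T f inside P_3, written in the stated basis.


g(x) = -8x^3 - 12x^2 + 6x - 3

order-1 term: -12x^2 + 12x - 4
order-2 term: -6x + 6
order-3 term: -1
the series for exp((1/2)∇) f terminates at order 3
exp((1/2)∇) f = -8x^3 - 12x^2 + 6x - 3


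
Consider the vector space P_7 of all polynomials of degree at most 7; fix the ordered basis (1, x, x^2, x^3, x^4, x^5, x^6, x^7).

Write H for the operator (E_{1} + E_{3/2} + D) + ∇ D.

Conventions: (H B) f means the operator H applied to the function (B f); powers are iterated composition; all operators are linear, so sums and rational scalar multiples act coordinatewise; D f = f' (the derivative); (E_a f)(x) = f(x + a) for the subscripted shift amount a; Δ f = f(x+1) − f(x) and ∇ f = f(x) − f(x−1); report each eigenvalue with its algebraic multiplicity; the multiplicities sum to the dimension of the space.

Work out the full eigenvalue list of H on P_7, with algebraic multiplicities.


image of 1: 2
image of x: 2x + 7/2
image of x^2: 2x^2 + 7x + 21/4
image of x^3: 2x^3 + (21/2)x^2 + (63/4)x + 11/8
image of x^4: 2x^4 + 14x^3 + (63/2)x^2 + (11/2)x + 161/16
image of x^5: 2x^5 + (35/2)x^4 + (105/2)x^3 + (55/4)x^2 + (805/16)x + 115/32
image of x^6: 2x^6 + 21x^5 + (315/4)x^4 + (55/2)x^3 + (2415/16)x^2 + (345/16)x + 1177/64
image of x^7: 2x^7 + (49/2)x^6 + (441/4)x^5 + (385/8)x^4 + (5635/16)x^3 + (2415/32)x^2 + (8239/64)x + 1419/128
the matrix is upper triangular; its diagonal is (2, 2, 2, 2, 2, 2, 2, 2)
for a triangular matrix the eigenvalues are the diagonal entries, with algebraic multiplicity their repetition count

λ = 2 (multiplicity 8)


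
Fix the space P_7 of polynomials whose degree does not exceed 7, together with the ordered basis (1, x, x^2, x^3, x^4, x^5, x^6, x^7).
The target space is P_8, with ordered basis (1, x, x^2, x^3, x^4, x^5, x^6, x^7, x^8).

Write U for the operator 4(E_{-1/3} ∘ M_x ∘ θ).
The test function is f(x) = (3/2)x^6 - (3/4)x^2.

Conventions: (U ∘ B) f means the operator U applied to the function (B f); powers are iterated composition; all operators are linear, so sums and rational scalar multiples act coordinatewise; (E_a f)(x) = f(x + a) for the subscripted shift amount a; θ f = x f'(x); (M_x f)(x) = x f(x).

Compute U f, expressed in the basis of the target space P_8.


θ f = 9x^6 - (3/2)x^2
M_x θ f = 9x^7 - (3/2)x^3
E_{-1/3} M_x θ f = 9x^7 - 21x^6 + 21x^5 - (35/3)x^4 + (43/18)x^3 + (13/18)x^2 - (67/162)x + 25/486
(4(E_{-1/3} ∘ M_x ∘ θ)) f = 36x^7 - 84x^6 + 84x^5 - (140/3)x^4 + (86/9)x^3 + (26/9)x^2 - (134/81)x + 50/243

the image equals g(x) = 36x^7 - 84x^6 + 84x^5 - (140/3)x^4 + (86/9)x^3 + (26/9)x^2 - (134/81)x + 50/243


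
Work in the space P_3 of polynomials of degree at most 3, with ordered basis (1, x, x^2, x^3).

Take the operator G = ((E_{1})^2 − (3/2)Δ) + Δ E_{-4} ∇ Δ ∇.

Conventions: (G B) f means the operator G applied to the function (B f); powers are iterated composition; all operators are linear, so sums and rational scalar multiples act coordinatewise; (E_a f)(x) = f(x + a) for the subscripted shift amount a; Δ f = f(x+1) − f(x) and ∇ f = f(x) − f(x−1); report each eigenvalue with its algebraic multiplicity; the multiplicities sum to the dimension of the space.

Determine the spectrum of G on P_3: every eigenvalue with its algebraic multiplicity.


λ = 1 (multiplicity 4)

image of 1: 1
image of x: x + 1/2
image of x^2: x^2 + x + 5/2
image of x^3: x^3 + (3/2)x^2 + (15/2)x + 13/2
the matrix is upper triangular; its diagonal is (1, 1, 1, 1)
for a triangular matrix the eigenvalues are the diagonal entries, with algebraic multiplicity their repetition count


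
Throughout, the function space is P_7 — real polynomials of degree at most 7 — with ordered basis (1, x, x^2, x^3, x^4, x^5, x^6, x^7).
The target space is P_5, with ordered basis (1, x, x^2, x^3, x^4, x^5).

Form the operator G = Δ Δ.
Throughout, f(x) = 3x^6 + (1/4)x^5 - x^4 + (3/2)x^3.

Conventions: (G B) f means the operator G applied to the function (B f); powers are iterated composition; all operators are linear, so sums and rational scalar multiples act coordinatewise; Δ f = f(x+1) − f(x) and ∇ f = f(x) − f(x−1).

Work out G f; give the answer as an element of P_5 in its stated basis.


the image equals g(x) = 90x^4 + 365x^3 + 633x^2 + (1085/2)x + 377/2

Δ f = 18x^5 + (185/4)x^4 + (117/2)x^3 + 46x^2 + (79/4)x + 15/4
Δ Δ f = 90x^4 + 365x^3 + 633x^2 + (1085/2)x + 377/2


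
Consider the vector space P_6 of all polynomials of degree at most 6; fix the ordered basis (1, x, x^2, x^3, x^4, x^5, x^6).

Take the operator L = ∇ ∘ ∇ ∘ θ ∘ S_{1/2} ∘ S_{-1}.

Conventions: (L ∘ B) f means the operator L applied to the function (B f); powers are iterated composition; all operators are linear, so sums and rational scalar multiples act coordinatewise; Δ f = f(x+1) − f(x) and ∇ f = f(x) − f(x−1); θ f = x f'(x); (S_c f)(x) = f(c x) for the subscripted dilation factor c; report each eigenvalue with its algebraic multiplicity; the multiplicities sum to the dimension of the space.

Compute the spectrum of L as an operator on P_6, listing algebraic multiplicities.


λ = 0 (multiplicity 7)

image of 1: 0
image of x: 0
image of x^2: 1
image of x^3: -(9/4)x + 9/4
image of x^4: 3x^2 - 6x + 7/2
image of x^5: -(25/8)x^3 + (75/8)x^2 - (175/16)x + 75/16
image of x^6: (45/16)x^4 - (45/4)x^3 + (315/16)x^2 - (135/8)x + 93/16
the matrix is upper triangular; its diagonal is (0, 0, 0, 0, 0, 0, 0)
for a triangular matrix the eigenvalues are the diagonal entries, with algebraic multiplicity their repetition count


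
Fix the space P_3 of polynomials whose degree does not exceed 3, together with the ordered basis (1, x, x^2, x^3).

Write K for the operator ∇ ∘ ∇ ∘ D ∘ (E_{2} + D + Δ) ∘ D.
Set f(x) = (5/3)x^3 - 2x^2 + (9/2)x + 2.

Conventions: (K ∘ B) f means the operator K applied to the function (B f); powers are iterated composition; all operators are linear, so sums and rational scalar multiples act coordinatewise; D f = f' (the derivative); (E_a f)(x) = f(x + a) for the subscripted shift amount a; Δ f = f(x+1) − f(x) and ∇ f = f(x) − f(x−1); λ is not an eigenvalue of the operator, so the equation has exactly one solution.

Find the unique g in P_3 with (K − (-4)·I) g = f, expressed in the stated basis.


write g with unknown coordinates in the stated basis and equate coefficients in (K − (-4)·I) g = f
solving from the highest basis element down gives g = (5/12)x^3 - (1/2)x^2 + (9/8)x + 1/2
check: K g = 0
so K g − (-4)·g = (5/3)x^3 - 2x^2 + (9/2)x + 2 = f ✓

the image equals g(x) = (5/12)x^3 - (1/2)x^2 + (9/8)x + 1/2


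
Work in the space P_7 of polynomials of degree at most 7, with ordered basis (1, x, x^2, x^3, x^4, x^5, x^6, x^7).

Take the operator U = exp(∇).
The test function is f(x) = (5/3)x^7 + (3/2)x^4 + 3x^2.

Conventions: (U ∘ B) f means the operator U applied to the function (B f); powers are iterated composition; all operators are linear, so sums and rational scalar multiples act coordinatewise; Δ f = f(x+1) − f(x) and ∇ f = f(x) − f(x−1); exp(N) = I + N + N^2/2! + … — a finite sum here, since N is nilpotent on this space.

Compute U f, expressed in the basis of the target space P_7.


the image equals g(x) = (5/3)x^7 + (35/3)x^6 - (341/6)x^4 + (193/3)x^3 + 73x^2 - 105x + 33/2

order-1 term: (35/3)x^6 - 35x^5 + (175/3)x^4 - (157/3)x^3 + 26x^2 + (1/3)x - 17/6
order-2 term: 35x^5 - 175x^4 + (1225/3)x^3 - 516x^2 + (1031/3)x - 183/2
order-3 term: (175/3)x^4 - 350x^3 + 875x^2 - 1044x + 1478/3
order-4 term: (175/3)x^3 - 350x^2 + (2275/3)x - 3491/6
order-5 term: 35x^2 - 175x + 700/3
order-6 term: (35/3)x - 35
order-7 term: 5/3
the series for exp(∇) f terminates at order 7
exp(∇) f = (5/3)x^7 + (35/3)x^6 - (341/6)x^4 + (193/3)x^3 + 73x^2 - 105x + 33/2


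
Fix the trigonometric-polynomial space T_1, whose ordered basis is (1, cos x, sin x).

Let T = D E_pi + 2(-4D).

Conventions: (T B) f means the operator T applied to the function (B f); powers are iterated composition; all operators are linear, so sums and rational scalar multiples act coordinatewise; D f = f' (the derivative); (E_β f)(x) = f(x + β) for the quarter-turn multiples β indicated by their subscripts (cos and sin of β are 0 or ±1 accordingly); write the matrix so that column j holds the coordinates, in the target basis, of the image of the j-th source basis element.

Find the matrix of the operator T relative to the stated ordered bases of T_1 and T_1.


the matrix is [[0, 0, 0]; [0, 0, -9]; [0, 9, 0]] (rows listed top to bottom)

image of 1: 0
image of cos x: 9sin x
image of sin x: -9cos x
each image's coordinates form column j of the matrix


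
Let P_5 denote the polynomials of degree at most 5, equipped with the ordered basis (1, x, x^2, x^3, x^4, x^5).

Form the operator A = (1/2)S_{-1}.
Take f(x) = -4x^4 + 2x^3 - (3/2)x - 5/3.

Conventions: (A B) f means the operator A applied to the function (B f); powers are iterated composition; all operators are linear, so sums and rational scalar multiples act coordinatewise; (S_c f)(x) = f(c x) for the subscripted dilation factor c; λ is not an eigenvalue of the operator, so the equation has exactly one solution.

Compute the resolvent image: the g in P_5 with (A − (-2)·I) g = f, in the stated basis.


the image equals g(x) = -(8/5)x^4 + (4/3)x^3 - x - 2/3

write g with unknown coordinates in the stated basis and equate coefficients in (A − (-2)·I) g = f
solving from the highest basis element down gives g = -(8/5)x^4 + (4/3)x^3 - x - 2/3
check: A g = -(4/5)x^4 - (2/3)x^3 + (1/2)x - 1/3
so A g − (-2)·g = -4x^4 + 2x^3 - (3/2)x - 5/3 = f ✓


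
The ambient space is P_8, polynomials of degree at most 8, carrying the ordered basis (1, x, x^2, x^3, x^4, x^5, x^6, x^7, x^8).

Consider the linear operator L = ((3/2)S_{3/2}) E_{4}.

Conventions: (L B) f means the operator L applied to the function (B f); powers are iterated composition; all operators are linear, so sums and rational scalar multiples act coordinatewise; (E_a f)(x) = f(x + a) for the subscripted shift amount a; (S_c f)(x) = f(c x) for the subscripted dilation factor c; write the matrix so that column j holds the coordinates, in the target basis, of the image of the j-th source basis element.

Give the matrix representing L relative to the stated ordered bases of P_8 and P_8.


image of 1: 3/2
image of x: (9/4)x + 6
image of x^2: (27/8)x^2 + 18x + 24
image of x^3: (81/16)x^3 + (81/2)x^2 + 108x + 96
image of x^4: (243/32)x^4 + 81x^3 + 324x^2 + 576x + 384
image of x^5: (729/64)x^5 + (1215/8)x^4 + 810x^3 + 2160x^2 + 2880x + 1536
image of x^6: (2187/128)x^6 + (2187/8)x^5 + (3645/2)x^4 + 6480x^3 + 12960x^2 + 13824x + 6144
image of x^7: (6561/256)x^7 + (15309/32)x^6 + (15309/4)x^5 + 17010x^4 + 45360x^3 + 72576x^2 + 64512x + 24576
image of x^8: (19683/512)x^8 + (6561/8)x^7 + (15309/2)x^6 + 40824x^5 + 136080x^4 + 290304x^3 + 387072x^2 + 294912x + 98304
each image's coordinates form column j of the matrix

the matrix is [[3/2, 6, 24, 96, 384, 1536, 6144, 24576, 98304]; [0, 9/4, 18, 108, 576, 2880, 13824, 64512, 294912]; [0, 0, 27/8, 81/2, 324, 2160, 12960, 72576, 387072]; [0, 0, 0, 81/16, 81, 810, 6480, 45360, 290304]; [0, 0, 0, 0, 243/32, 1215/8, 3645/2, 17010, 136080]; [0, 0, 0, 0, 0, 729/64, 2187/8, 15309/4, 40824]; [0, 0, 0, 0, 0, 0, 2187/128, 15309/32, 15309/2]; [0, 0, 0, 0, 0, 0, 0, 6561/256, 6561/8]; [0, 0, 0, 0, 0, 0, 0, 0, 19683/512]] (rows listed top to bottom)


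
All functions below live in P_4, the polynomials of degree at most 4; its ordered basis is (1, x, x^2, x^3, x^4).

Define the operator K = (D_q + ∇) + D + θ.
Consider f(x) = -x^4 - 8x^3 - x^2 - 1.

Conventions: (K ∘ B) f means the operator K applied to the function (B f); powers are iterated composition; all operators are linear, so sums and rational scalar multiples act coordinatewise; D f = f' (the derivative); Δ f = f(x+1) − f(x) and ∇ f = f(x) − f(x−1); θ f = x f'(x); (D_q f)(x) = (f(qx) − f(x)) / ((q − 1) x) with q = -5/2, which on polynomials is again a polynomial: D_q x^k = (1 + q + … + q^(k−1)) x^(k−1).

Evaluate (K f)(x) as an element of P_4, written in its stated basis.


the result is g(x) = -4x^4 - (169/8)x^3 - 82x^2 + (35/2)x - 6

D_q f = (87/8)x^3 - 38x^2 + (3/2)x
∇ f = -4x^3 - 18x^2 + 18x - 6
(D_q + ∇) f = (55/8)x^3 - 56x^2 + (39/2)x - 6
D f = -4x^3 - 24x^2 - 2x
θ f = -4x^4 - 24x^3 - 2x^2
((D_q + ∇) + D + θ) f = -4x^4 - (169/8)x^3 - 82x^2 + (35/2)x - 6


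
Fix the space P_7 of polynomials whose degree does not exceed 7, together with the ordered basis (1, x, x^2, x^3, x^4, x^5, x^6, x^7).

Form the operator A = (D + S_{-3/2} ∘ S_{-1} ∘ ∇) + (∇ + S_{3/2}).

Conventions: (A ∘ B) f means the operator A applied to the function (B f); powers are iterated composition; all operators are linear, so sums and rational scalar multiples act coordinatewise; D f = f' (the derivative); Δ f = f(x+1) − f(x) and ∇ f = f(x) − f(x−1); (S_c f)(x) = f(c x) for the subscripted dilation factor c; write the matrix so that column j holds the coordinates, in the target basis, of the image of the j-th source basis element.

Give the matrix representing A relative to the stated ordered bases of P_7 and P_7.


image of 1: 1
image of x: (3/2)x + 3
image of x^2: (9/4)x^2 + 7x - 2
image of x^3: (27/8)x^3 + (51/4)x^2 - (15/2)x + 2
image of x^4: (81/16)x^4 + (43/2)x^3 - (39/2)x^2 + 10x - 2
image of x^5: (243/32)x^5 + (565/16)x^4 - (175/4)x^3 + (65/2)x^2 - (25/2)x + 2
image of x^6: (729/64)x^6 + (921/16)x^5 - (1455/16)x^4 + (175/2)x^3 - (195/4)x^2 + 15x - 2
image of x^7: (2187/128)x^7 + (5999/64)x^6 - (5775/32)x^5 + (3395/16)x^4 - (1225/8)x^3 + (273/4)x^2 - (35/2)x + 2
each image's coordinates form column j of the matrix

the matrix is [[1, 3, -2, 2, -2, 2, -2, 2]; [0, 3/2, 7, -15/2, 10, -25/2, 15, -35/2]; [0, 0, 9/4, 51/4, -39/2, 65/2, -195/4, 273/4]; [0, 0, 0, 27/8, 43/2, -175/4, 175/2, -1225/8]; [0, 0, 0, 0, 81/16, 565/16, -1455/16, 3395/16]; [0, 0, 0, 0, 0, 243/32, 921/16, -5775/32]; [0, 0, 0, 0, 0, 0, 729/64, 5999/64]; [0, 0, 0, 0, 0, 0, 0, 2187/128]] (rows listed top to bottom)


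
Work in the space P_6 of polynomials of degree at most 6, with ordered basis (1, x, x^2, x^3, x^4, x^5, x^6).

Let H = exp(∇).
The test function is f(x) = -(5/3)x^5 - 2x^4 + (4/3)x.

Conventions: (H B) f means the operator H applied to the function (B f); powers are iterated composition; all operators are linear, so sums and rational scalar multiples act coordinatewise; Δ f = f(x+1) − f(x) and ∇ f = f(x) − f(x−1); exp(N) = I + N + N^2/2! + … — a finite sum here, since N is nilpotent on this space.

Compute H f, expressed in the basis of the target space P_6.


order-1 term: -(25/3)x^4 + (26/3)x^3 - (14/3)x^2 + (1/3)x + 5/3
order-2 term: -(50/3)x^3 + 38x^2 - (103/3)x + 11
order-3 term: -(50/3)x^2 + 42x - 89/3
order-4 term: -(25/3)x + 44/3
order-5 term: -5/3
the series for exp(∇) f terminates at order 5
exp(∇) f = -(5/3)x^5 - (31/3)x^4 - 8x^3 + (50/3)x^2 + x - 4

g(x) = -(5/3)x^5 - (31/3)x^4 - 8x^3 + (50/3)x^2 + x - 4
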